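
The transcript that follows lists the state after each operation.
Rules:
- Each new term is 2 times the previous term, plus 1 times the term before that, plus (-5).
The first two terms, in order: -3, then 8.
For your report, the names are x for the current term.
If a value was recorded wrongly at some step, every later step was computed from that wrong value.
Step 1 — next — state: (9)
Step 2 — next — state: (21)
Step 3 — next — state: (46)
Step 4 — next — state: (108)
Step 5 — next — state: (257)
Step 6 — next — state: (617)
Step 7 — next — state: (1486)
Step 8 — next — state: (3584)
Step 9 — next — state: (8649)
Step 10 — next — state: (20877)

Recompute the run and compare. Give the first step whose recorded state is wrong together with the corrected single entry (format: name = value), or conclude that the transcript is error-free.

1. x = 2*(8) + (1)*(-3) + (-5) = 8 (the recorded entry deviates here)
Conclusion: step 1 carries the first error; the entry should be x = 8.

step 1, x = 8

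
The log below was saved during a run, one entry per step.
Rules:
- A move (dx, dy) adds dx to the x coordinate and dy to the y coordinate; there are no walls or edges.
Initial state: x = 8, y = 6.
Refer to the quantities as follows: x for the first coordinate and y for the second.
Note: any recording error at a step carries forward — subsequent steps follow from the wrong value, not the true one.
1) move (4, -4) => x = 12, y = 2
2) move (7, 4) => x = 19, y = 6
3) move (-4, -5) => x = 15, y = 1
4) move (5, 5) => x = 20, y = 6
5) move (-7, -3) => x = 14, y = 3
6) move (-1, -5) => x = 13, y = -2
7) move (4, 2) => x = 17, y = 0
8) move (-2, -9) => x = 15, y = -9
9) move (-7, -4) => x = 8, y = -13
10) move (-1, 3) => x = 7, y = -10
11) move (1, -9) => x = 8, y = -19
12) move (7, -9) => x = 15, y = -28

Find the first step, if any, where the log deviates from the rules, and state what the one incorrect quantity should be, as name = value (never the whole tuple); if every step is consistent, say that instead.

step 5, x = 13

Step 1: x = 8 + (4) = 12, y = 6 + (-4) = 2 — agrees with the log.
Step 2: x = 12 + (7) = 19, y = 2 + (4) = 6 — same as recorded.
Step 3: x = 19 + (-4) = 15, y = 6 + (-5) = 1 — exactly as logged.
Step 4: x = 15 + (5) = 20, y = 1 + (5) = 6 — same as recorded.
Step 5: x = 20 + (-7) = 13, y = 6 + (-3) = 3 — not what was recorded.
The audit stops at step 5: the recorded entry is wrong and should be x = 13.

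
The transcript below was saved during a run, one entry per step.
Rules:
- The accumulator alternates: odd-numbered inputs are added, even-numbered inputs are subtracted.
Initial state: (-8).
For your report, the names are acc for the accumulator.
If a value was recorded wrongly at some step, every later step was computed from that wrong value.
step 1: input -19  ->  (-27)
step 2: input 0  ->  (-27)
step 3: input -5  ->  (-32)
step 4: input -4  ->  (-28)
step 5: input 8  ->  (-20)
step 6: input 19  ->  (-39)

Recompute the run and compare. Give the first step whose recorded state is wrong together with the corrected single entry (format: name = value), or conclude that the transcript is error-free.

Step 1: acc = -8 + -19 = -27 — no discrepancy.
Step 2: acc = -27 - 0 = -27 — same as recorded.
Step 3: acc = -27 + -5 = -32 — in agreement.
Step 4: acc = -32 - -4 = -28 — agrees with the transcript.
Step 5: acc = -28 + 8 = -20 — same as recorded.
Step 6: acc = -20 - 19 = -39 — no discrepancy.
Each recorded entry agrees with the recomputation.

no error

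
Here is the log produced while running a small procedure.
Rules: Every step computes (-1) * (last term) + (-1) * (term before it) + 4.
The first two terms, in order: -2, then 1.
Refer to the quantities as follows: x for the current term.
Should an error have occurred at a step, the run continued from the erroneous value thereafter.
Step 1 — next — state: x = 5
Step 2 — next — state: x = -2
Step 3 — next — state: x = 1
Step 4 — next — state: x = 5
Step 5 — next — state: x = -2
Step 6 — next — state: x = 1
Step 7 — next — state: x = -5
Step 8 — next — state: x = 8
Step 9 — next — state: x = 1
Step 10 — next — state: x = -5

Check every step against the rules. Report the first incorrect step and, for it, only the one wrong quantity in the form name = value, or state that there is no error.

Recomputing the run from the initial state:
step 1: x = 5
step 2: x = -2
step 3: x = 1
step 4: x = 5
step 5: x = -2
step 6: x = 1
step 7: x = 5
step 8: x = -2
step 9: x = 1
step 10: x = 5
The first disagreement with the log is at step 7, where the value should be x = 5.

step 7, x = 5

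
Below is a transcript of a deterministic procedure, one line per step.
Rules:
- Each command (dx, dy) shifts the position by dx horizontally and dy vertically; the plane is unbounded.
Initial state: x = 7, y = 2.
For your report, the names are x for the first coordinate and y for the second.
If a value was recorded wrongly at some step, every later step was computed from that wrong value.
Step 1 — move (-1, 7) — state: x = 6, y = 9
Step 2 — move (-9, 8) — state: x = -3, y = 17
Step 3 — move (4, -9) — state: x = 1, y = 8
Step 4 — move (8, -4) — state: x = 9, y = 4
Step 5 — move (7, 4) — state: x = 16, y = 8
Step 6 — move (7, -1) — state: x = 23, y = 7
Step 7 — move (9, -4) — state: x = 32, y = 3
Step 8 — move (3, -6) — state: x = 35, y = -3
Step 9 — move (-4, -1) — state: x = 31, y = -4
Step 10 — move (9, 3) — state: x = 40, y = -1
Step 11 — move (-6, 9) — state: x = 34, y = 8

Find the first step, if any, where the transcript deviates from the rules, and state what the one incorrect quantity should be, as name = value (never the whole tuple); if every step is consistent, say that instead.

no error

Recomputing the run from the initial state:
step 1: x = 6, y = 9
step 2: x = -3, y = 17
step 3: x = 1, y = 8
step 4: x = 9, y = 4
step 5: x = 16, y = 8
step 6: x = 23, y = 7
step 7: x = 32, y = 3
step 8: x = 35, y = -3
step 9: x = 31, y = -4
step 10: x = 40, y = -1
step 11: x = 34, y = 8
This matches the transcript at every step.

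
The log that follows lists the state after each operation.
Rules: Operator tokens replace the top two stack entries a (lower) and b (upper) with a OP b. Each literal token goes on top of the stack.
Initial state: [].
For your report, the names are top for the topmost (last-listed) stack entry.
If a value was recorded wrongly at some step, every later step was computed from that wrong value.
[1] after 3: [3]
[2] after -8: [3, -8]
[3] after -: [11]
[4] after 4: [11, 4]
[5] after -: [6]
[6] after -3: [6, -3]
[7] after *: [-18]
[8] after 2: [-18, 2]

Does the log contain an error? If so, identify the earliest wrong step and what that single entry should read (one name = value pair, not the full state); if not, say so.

step 5, top = 7

Step 1: push 3: top = 3 — matches.
Step 2: push -8: top = -8 — verified.
Step 3: 3 - -8 = 11 — no discrepancy.
Step 4: push 4: top = 4 — no discrepancy.
Step 5: 11 - 4 = 7 — not what was recorded.
Conclusion: step 5 carries the first error; the entry should be top = 7.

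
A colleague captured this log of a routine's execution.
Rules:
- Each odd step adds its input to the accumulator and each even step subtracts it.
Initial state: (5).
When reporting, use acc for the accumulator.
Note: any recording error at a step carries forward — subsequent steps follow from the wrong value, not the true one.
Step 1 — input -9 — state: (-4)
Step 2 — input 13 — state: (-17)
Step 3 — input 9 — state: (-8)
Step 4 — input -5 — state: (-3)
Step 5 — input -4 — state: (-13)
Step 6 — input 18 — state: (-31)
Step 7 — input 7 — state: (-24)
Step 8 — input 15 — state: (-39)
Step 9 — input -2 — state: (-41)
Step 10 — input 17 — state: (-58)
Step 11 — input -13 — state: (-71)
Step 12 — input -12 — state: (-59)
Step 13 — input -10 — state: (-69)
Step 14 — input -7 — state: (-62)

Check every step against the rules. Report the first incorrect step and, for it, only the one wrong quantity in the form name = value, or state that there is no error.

step 5, acc = -7

step 1: acc = 5 + -9 = -4 -> verified
step 2: acc = -4 - 13 = -17 -> same as recorded
step 3: acc = -17 + 9 = -8 -> confirmed correct
step 4: acc = -8 - -5 = -3 -> same as recorded
step 5: acc = -3 + -4 = -7 -> this is not what the log shows
Conclusion: step 5 carries the first error; the entry should be acc = -7.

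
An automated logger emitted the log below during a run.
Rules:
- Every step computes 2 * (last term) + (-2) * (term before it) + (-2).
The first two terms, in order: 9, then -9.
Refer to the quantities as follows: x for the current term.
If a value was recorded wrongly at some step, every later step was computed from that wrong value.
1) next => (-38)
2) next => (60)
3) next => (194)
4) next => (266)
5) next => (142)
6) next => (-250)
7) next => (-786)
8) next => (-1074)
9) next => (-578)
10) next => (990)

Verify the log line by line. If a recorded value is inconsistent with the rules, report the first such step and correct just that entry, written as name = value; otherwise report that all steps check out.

step 2, x = -60

Recomputing the run from the initial state:
step 1: x = -38
step 2: x = -60
step 3: x = -46
step 4: x = 26
step 5: x = 142
step 6: x = 230
step 7: x = 174
step 8: x = -114
step 9: x = -578
step 10: x = -930
The first disagreement with the log is at step 2, where the value should be x = -60.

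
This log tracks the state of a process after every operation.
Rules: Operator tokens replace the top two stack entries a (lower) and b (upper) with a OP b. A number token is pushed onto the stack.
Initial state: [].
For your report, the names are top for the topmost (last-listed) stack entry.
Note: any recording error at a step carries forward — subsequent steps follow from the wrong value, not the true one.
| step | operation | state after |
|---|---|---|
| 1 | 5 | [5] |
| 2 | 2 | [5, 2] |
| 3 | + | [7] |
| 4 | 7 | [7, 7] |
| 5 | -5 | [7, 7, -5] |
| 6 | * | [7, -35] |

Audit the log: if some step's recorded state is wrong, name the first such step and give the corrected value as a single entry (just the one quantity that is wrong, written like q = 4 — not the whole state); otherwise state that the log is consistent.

no error

Recomputing the run from the initial state:
step 1: [5]
step 2: [5, 2]
step 3: [7]
step 4: [7, 7]
step 5: [7, 7, -5]
step 6: [7, -35]
This matches the log at every step.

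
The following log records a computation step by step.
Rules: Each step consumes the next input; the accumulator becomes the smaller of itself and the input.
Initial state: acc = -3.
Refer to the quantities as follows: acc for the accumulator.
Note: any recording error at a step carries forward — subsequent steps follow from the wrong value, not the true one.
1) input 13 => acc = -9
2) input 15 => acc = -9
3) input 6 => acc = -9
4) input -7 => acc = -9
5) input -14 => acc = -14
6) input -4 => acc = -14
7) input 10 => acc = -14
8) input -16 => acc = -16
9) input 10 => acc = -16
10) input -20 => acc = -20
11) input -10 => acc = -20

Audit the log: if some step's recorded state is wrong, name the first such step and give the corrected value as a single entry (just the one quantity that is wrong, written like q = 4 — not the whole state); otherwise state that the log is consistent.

step 1, acc = -3

Step 1: acc = min(-3, 13) = -3 — not what was recorded.
First deviation found at step 1; the corrected entry is acc = -3.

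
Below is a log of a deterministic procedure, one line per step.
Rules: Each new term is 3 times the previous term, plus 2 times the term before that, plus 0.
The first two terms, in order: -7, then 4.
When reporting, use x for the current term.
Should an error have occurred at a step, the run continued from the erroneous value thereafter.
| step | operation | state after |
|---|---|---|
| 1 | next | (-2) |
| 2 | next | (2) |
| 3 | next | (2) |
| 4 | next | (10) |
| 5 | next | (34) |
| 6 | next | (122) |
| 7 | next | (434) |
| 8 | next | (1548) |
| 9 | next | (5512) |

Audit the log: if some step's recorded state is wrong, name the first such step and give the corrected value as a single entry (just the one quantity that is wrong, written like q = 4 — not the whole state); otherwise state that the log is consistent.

Recomputing the run from the initial state:
step 1: x = -2
step 2: x = 2
step 3: x = 2
step 4: x = 10
step 5: x = 34
step 6: x = 122
step 7: x = 434
step 8: x = 1546
step 9: x = 5506
The first disagreement with the log is at step 8, where the value should be x = 1546.

step 8, x = 1546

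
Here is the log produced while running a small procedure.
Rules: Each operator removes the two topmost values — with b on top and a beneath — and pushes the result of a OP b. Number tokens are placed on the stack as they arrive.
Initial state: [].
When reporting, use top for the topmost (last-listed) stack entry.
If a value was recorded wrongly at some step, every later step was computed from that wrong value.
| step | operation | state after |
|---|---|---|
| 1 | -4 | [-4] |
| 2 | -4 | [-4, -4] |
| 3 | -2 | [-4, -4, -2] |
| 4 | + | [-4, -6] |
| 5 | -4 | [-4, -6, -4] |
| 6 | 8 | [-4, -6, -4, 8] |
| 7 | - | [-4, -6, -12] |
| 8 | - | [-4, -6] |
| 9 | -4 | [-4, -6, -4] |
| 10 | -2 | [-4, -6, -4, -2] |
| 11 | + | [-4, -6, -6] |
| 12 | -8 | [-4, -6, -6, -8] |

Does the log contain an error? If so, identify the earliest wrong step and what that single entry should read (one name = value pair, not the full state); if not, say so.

step 8, top = 6

step 1: push -4: top = -4 -> exactly as logged
step 2: push -4: top = -4 -> verified
step 3: push -2: top = -2 -> verified
step 4: -4 + -2 = -6 -> matches
step 5: push -4: top = -4 -> matches
step 6: push 8: top = 8 -> consistent with the log
step 7: -4 - 8 = -12 -> consistent with the log
step 8: -6 - -12 = 6 -> a discrepancy with the log
That makes step 8 the first incorrect line — top = 6 is what it should show.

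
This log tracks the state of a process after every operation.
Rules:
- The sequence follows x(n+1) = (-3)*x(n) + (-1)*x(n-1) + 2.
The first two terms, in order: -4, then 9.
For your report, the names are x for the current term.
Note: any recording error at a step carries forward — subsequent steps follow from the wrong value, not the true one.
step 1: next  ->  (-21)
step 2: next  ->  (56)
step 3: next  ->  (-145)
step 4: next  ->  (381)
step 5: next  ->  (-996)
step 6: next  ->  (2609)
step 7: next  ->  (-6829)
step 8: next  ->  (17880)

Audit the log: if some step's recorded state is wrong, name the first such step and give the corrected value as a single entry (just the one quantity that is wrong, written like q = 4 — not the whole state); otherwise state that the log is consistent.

no error

Step 1: x = -3*(9) + (-1)*(-4) + (2) = -21 — exactly as logged.
Step 2: x = -3*(-21) + (-1)*(9) + (2) = 56 — same as recorded.
Step 3: x = -3*(56) + (-1)*(-21) + (2) = -145 — consistent with the log.
Step 4: x = -3*(-145) + (-1)*(56) + (2) = 381 — same as recorded.
Step 5: x = -3*(381) + (-1)*(-145) + (2) = -996 — confirmed correct.
Step 6: x = -3*(-996) + (-1)*(381) + (2) = 2609 — agrees with the log.
Step 7: x = -3*(2609) + (-1)*(-996) + (2) = -6829 — matches.
Step 8: x = -3*(-6829) + (-1)*(2609) + (2) = 17880 — consistent with the log.
All entries verified; no error found.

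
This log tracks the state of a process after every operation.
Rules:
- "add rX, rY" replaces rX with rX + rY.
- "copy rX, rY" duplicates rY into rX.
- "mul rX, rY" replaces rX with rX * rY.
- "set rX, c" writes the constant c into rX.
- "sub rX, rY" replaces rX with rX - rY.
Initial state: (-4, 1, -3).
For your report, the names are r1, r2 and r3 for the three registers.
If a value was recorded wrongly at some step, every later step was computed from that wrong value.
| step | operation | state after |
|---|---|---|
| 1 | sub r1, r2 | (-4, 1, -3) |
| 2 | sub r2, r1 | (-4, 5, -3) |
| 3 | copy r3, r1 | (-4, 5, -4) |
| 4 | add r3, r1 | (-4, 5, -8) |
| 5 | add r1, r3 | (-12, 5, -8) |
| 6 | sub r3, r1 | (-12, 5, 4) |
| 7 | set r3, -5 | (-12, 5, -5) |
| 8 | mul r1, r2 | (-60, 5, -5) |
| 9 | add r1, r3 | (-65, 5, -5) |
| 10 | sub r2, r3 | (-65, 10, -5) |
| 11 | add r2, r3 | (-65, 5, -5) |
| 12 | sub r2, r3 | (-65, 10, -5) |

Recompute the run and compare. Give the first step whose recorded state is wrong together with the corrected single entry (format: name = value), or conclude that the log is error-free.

step 1: r1 = -4 - 1 = -5 -> the log has a different value
First incorrect step: 1; the correct value is r1 = -5.

step 1, r1 = -5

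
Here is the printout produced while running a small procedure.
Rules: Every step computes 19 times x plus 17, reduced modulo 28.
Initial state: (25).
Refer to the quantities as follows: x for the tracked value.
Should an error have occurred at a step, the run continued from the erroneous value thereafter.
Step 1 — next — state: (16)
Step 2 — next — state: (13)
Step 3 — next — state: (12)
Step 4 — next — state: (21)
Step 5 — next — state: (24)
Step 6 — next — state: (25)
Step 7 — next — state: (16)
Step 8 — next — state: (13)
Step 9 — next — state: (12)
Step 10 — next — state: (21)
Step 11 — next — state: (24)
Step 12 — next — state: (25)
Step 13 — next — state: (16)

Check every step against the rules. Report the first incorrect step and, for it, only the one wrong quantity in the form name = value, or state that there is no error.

no error

Recomputing the run from the initial state:
step 1: x = 16
step 2: x = 13
step 3: x = 12
step 4: x = 21
step 5: x = 24
step 6: x = 25
step 7: x = 16
step 8: x = 13
step 9: x = 12
step 10: x = 21
step 11: x = 24
step 12: x = 25
step 13: x = 16
This matches the printout at every step.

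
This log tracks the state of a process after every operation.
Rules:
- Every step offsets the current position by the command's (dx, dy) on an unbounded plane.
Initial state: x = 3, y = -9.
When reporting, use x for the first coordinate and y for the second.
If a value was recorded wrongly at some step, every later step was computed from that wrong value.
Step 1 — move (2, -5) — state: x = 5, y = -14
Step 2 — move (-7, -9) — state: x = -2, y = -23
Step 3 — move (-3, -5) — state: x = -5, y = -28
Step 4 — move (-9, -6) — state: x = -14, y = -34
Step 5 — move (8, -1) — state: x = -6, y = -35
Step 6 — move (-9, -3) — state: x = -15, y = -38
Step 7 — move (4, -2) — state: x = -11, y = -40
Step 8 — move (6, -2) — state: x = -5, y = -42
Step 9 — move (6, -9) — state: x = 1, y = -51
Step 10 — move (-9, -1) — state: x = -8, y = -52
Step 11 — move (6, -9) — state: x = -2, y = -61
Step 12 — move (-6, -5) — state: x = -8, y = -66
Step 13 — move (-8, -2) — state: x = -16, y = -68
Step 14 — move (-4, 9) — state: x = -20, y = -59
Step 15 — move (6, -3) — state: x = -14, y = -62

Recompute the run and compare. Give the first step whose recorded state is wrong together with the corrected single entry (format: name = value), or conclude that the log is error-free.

no error

Recomputing the run from the initial state:
step 1: x = 5, y = -14
step 2: x = -2, y = -23
step 3: x = -5, y = -28
step 4: x = -14, y = -34
step 5: x = -6, y = -35
step 6: x = -15, y = -38
step 7: x = -11, y = -40
step 8: x = -5, y = -42
step 9: x = 1, y = -51
step 10: x = -8, y = -52
step 11: x = -2, y = -61
step 12: x = -8, y = -66
step 13: x = -16, y = -68
step 14: x = -20, y = -59
step 15: x = -14, y = -62
This matches the log at every step.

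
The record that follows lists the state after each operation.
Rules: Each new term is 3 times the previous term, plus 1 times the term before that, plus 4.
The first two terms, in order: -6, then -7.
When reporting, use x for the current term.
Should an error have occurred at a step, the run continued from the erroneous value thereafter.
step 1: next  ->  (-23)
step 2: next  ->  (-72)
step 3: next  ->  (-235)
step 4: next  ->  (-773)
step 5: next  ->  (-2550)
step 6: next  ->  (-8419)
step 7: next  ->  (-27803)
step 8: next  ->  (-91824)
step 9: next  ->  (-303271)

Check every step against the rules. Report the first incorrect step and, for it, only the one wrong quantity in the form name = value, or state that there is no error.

1. x = 3*(-7) + (1)*(-6) + (4) = -23 (consistent with the record)
2. x = 3*(-23) + (1)*(-7) + (4) = -72 (verified)
3. x = 3*(-72) + (1)*(-23) + (4) = -235 (matches)
4. x = 3*(-235) + (1)*(-72) + (4) = -773 (exactly as logged)
5. x = 3*(-773) + (1)*(-235) + (4) = -2550 (confirmed correct)
6. x = 3*(-2550) + (1)*(-773) + (4) = -8419 (matches)
7. x = 3*(-8419) + (1)*(-2550) + (4) = -27803 (agrees with the record)
8. x = 3*(-27803) + (1)*(-8419) + (4) = -91824 (confirmed correct)
9. x = 3*(-91824) + (1)*(-27803) + (4) = -303271 (checks out)
Each recorded entry agrees with the recomputation.

no error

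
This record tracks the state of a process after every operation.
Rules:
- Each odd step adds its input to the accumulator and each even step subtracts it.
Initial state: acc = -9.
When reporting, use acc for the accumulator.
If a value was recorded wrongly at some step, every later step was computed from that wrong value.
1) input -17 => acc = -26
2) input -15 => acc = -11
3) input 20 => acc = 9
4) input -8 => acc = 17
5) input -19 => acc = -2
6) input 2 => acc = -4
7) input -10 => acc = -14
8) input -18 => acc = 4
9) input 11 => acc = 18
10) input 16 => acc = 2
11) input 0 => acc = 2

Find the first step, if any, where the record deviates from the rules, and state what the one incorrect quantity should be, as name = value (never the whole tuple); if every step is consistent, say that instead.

step 9, acc = 15

step 1: acc = -9 + -17 = -26 -> confirmed correct
step 2: acc = -26 - -15 = -11 -> no discrepancy
step 3: acc = -11 + 20 = 9 -> consistent with the record
step 4: acc = 9 - -8 = 17 -> agrees with the record
step 5: acc = 17 + -19 = -2 -> matches
step 6: acc = -2 - 2 = -4 -> exactly as logged
step 7: acc = -4 + -10 = -14 -> confirmed correct
step 8: acc = -14 - -18 = 4 -> checks out
step 9: acc = 4 + 11 = 15 -> not what was recorded
So the first discrepancy is step 9, where the right value is acc = 15.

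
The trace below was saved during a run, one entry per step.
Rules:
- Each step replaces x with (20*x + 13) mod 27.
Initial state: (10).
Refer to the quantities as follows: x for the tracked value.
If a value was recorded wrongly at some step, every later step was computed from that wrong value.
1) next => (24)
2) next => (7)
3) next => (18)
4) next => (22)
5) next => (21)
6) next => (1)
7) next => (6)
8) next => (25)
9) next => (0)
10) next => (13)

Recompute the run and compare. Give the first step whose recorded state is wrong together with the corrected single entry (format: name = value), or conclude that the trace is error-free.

no error

Recomputing the run from the initial state:
step 1: x = 24
step 2: x = 7
step 3: x = 18
step 4: x = 22
step 5: x = 21
step 6: x = 1
step 7: x = 6
step 8: x = 25
step 9: x = 0
step 10: x = 13
This matches the trace at every step.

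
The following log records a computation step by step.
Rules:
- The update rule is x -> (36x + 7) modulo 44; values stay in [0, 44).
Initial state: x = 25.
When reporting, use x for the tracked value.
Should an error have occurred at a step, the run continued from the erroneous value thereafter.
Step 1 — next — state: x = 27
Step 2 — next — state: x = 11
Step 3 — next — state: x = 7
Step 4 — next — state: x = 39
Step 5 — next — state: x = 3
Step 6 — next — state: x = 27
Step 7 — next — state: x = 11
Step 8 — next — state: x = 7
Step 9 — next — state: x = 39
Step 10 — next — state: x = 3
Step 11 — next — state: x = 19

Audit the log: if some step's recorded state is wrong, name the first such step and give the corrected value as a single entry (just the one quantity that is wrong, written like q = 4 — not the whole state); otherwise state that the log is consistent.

step 11, x = 27

Step 1: x = (36*25 + 7) mod 44 = 27 — consistent with the log.
Step 2: x = (36*27 + 7) mod 44 = 11 — exactly as logged.
Step 3: x = (36*11 + 7) mod 44 = 7 — confirmed correct.
Step 4: x = (36*7 + 7) mod 44 = 39 — agrees with the log.
Step 5: x = (36*39 + 7) mod 44 = 3 — confirmed correct.
Step 6: x = (36*3 + 7) mod 44 = 27 — consistent with the log.
Step 7: x = (36*27 + 7) mod 44 = 11 — in agreement.
Step 8: x = (36*11 + 7) mod 44 = 7 — checks out.
Step 9: x = (36*7 + 7) mod 44 = 39 — same as recorded.
Step 10: x = (36*39 + 7) mod 44 = 3 — confirmed correct.
Step 11: x = (36*3 + 7) mod 44 = 27 — first mismatch against the log.
The earliest wrong entry is at step 11: it should read x = 27.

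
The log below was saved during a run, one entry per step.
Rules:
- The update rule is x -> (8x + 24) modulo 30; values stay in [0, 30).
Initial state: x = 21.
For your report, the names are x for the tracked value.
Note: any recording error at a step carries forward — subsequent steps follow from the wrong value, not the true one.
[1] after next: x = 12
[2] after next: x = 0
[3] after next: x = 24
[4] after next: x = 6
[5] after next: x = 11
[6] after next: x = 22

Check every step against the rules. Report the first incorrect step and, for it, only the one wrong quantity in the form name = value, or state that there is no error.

step 5, x = 12

Recomputing the run from the initial state:
step 1: x = 12
step 2: x = 0
step 3: x = 24
step 4: x = 6
step 5: x = 12
step 6: x = 0
The first disagreement with the log is at step 5, where the value should be x = 12.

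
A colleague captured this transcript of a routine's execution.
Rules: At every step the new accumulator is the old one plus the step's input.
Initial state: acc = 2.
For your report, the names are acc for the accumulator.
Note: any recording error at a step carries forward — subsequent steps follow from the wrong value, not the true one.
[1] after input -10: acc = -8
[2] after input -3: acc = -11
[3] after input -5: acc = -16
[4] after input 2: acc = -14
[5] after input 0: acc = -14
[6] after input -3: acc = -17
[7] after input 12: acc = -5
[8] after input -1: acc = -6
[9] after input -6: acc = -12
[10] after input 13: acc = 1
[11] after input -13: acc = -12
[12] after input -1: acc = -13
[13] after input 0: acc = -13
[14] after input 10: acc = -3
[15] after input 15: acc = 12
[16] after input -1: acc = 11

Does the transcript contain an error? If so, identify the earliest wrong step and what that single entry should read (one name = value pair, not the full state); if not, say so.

step 1: acc = 2 + -10 = -8 -> exactly as logged
step 2: acc = -8 + -3 = -11 -> verified
step 3: acc = -11 + -5 = -16 -> confirmed correct
step 4: acc = -16 + 2 = -14 -> matches
step 5: acc = -14 + 0 = -14 -> no discrepancy
step 6: acc = -14 + -3 = -17 -> exactly as logged
step 7: acc = -17 + 12 = -5 -> no discrepancy
step 8: acc = -5 + -1 = -6 -> same as recorded
step 9: acc = -6 + -6 = -12 -> checks out
step 10: acc = -12 + 13 = 1 -> in agreement
step 11: acc = 1 + -13 = -12 -> exactly as logged
step 12: acc = -12 + -1 = -13 -> checks out
step 13: acc = -13 + 0 = -13 -> matches
step 14: acc = -13 + 10 = -3 -> same as recorded
step 15: acc = -3 + 15 = 12 -> in agreement
step 16: acc = 12 + -1 = 11 -> same as recorded
Every step is consistent.

no error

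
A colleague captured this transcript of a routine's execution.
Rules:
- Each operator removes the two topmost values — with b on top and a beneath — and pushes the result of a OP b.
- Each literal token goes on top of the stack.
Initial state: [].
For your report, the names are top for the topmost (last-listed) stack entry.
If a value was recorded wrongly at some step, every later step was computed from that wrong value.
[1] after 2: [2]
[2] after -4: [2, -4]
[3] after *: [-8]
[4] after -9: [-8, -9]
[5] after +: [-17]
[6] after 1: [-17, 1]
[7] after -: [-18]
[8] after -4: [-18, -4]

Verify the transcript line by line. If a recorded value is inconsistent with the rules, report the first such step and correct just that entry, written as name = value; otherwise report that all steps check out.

no error

Recomputing the run from the initial state:
step 1: [2]
step 2: [2, -4]
step 3: [-8]
step 4: [-8, -9]
step 5: [-17]
step 6: [-17, 1]
step 7: [-18]
step 8: [-18, -4]
This matches the transcript at every step.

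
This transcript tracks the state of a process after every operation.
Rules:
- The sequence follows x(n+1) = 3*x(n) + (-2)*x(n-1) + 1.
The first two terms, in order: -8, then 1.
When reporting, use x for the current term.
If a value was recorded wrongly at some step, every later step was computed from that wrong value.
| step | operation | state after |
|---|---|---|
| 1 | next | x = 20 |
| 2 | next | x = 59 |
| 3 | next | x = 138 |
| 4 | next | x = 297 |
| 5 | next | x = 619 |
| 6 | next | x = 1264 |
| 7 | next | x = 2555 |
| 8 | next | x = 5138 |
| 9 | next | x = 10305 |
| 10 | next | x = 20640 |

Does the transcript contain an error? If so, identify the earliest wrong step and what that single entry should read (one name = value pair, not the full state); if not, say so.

step 5, x = 616

Recomputing the run from the initial state:
step 1: x = 20
step 2: x = 59
step 3: x = 138
step 4: x = 297
step 5: x = 616
step 6: x = 1255
step 7: x = 2534
step 8: x = 5093
step 9: x = 10212
step 10: x = 20451
The first disagreement with the transcript is at step 5, where the value should be x = 616.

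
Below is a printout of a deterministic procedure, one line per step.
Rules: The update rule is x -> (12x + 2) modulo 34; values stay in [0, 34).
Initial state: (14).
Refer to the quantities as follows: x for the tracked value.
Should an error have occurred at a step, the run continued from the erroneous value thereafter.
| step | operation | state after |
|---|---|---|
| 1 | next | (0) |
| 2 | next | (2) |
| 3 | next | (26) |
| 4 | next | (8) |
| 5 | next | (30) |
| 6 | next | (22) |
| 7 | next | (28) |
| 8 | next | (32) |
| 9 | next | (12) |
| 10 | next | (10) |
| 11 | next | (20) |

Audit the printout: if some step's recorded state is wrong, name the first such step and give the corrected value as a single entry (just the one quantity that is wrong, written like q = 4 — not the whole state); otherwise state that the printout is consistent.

no error

1. x = (12*14 + 2) mod 34 = 0 (agrees with the printout)
2. x = (12*0 + 2) mod 34 = 2 (agrees with the printout)
3. x = (12*2 + 2) mod 34 = 26 (confirmed correct)
4. x = (12*26 + 2) mod 34 = 8 (consistent with the printout)
5. x = (12*8 + 2) mod 34 = 30 (verified)
6. x = (12*30 + 2) mod 34 = 22 (confirmed correct)
7. x = (12*22 + 2) mod 34 = 28 (verified)
8. x = (12*28 + 2) mod 34 = 32 (checks out)
9. x = (12*32 + 2) mod 34 = 12 (agrees with the printout)
10. x = (12*12 + 2) mod 34 = 10 (in agreement)
11. x = (12*10 + 2) mod 34 = 20 (checks out)
All steps check out; nothing to correct.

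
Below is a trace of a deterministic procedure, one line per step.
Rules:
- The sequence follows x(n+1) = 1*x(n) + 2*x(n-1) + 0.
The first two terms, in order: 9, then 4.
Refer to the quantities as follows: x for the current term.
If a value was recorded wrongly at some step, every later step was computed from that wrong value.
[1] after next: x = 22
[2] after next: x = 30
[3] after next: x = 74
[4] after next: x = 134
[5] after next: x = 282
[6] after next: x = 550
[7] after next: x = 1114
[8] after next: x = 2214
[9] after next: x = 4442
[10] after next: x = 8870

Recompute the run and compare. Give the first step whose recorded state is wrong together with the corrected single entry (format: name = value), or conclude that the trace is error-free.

Recomputing the run from the initial state:
step 1: x = 22
step 2: x = 30
step 3: x = 74
step 4: x = 134
step 5: x = 282
step 6: x = 550
step 7: x = 1114
step 8: x = 2214
step 9: x = 4442
step 10: x = 8870
This matches the trace at every step.

no error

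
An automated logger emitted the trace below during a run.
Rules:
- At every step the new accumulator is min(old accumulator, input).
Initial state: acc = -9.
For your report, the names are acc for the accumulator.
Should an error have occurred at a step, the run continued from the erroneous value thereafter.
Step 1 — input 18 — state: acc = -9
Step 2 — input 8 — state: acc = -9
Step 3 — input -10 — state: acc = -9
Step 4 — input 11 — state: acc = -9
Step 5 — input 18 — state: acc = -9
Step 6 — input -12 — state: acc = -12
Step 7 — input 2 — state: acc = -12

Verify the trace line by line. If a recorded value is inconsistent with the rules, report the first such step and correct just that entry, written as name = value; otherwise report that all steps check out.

Recomputing the run from the initial state:
step 1: acc = -9
step 2: acc = -9
step 3: acc = -10
step 4: acc = -10
step 5: acc = -10
step 6: acc = -12
step 7: acc = -12
The first disagreement with the trace is at step 3, where the value should be acc = -10.

step 3, acc = -10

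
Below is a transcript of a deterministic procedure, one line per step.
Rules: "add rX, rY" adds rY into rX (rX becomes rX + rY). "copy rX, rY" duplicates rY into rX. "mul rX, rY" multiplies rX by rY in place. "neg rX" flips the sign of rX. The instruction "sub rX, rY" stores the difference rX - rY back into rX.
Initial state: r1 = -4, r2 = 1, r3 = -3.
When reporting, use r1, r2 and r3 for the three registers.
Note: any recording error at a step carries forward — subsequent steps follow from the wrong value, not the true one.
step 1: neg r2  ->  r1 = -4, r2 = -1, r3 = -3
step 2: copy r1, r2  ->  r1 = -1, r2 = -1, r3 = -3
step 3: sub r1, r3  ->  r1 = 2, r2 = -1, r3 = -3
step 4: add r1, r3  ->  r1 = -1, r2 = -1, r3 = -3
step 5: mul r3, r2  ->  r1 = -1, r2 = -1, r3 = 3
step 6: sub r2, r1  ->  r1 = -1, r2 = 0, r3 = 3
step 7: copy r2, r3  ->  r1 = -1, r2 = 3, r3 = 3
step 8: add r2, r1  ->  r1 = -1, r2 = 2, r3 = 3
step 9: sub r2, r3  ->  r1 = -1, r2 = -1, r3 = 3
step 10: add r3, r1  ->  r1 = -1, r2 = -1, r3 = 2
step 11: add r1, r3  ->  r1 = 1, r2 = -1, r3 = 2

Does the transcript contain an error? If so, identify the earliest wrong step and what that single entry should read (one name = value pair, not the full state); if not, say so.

step 1: r2 = -(1) = -1 -> same as recorded
step 2: r1 = -1 -> checks out
step 3: r1 = -1 - -3 = 2 -> consistent with the transcript
step 4: r1 = 2 + -3 = -1 -> no discrepancy
step 5: r3 = -3 * -1 = 3 -> verified
step 6: r2 = -1 - -1 = 0 -> confirmed correct
step 7: r2 = 3 -> confirmed correct
step 8: r2 = 3 + -1 = 2 -> checks out
step 9: r2 = 2 - 3 = -1 -> verified
step 10: r3 = 3 + -1 = 2 -> consistent with the transcript
step 11: r1 = -1 + 2 = 1 -> exactly as logged
No step deviates from the rules.

no error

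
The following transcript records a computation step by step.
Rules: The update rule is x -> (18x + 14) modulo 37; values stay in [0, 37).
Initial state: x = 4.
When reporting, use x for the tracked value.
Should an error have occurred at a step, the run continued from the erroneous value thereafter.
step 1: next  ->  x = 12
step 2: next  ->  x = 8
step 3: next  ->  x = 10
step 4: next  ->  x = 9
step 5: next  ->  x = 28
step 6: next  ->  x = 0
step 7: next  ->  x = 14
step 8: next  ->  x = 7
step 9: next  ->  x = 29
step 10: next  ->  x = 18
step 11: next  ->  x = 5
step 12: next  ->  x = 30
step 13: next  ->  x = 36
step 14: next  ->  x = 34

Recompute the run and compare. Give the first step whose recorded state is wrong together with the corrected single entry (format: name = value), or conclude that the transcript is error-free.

1. x = (18*4 + 14) mod 37 = 12 (exactly as logged)
2. x = (18*12 + 14) mod 37 = 8 (exactly as logged)
3. x = (18*8 + 14) mod 37 = 10 (verified)
4. x = (18*10 + 14) mod 37 = 9 (verified)
5. x = (18*9 + 14) mod 37 = 28 (verified)
6. x = (18*28 + 14) mod 37 = 0 (checks out)
7. x = (18*0 + 14) mod 37 = 14 (agrees with the transcript)
8. x = (18*14 + 14) mod 37 = 7 (matches)
9. x = (18*7 + 14) mod 37 = 29 (verified)
10. x = (18*29 + 14) mod 37 = 18 (agrees with the transcript)
11. x = (18*18 + 14) mod 37 = 5 (matches)
12. x = (18*5 + 14) mod 37 = 30 (consistent with the transcript)
13. x = (18*30 + 14) mod 37 = 36 (in agreement)
14. x = (18*36 + 14) mod 37 = 33 (not what was recorded)
Step 14 is the first one off; corrected, x = 33.

step 14, x = 33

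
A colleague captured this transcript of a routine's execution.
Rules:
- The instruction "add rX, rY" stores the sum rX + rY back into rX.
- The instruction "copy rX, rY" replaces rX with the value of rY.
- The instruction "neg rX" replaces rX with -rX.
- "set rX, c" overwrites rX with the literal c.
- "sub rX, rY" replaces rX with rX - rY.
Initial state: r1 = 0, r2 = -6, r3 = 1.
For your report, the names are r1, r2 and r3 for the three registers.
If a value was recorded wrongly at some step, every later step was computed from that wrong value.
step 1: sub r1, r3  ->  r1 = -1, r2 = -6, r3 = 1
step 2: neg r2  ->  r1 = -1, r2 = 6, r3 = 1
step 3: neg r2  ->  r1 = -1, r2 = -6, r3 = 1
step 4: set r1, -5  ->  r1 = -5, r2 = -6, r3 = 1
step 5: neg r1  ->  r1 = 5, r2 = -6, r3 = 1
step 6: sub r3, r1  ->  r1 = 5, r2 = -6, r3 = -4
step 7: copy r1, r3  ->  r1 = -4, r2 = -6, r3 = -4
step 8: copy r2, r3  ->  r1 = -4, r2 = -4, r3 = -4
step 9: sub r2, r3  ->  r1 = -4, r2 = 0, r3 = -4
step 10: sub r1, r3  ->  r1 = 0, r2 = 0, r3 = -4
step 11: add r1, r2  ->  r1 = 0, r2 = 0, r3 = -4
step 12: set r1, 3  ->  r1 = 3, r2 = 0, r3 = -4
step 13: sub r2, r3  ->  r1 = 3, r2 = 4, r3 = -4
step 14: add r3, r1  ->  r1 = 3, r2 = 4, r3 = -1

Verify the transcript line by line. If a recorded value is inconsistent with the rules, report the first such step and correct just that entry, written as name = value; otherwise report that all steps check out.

1. r1 = 0 - 1 = -1 (consistent with the transcript)
2. r2 = -(-6) = 6 (confirmed correct)
3. r2 = -(6) = -6 (no discrepancy)
4. r1 = -5 (matches)
5. r1 = -(-5) = 5 (no discrepancy)
6. r3 = 1 - 5 = -4 (same as recorded)
7. r1 = -4 (confirmed correct)
8. r2 = -4 (in agreement)
9. r2 = -4 - -4 = 0 (agrees with the transcript)
10. r1 = -4 - -4 = 0 (agrees with the transcript)
11. r1 = 0 + 0 = 0 (no discrepancy)
12. r1 = 3 (no discrepancy)
13. r2 = 0 - -4 = 4 (confirmed correct)
14. r3 = -4 + 3 = -1 (consistent with the transcript)
The whole run recomputes cleanly — no discrepancies.

no error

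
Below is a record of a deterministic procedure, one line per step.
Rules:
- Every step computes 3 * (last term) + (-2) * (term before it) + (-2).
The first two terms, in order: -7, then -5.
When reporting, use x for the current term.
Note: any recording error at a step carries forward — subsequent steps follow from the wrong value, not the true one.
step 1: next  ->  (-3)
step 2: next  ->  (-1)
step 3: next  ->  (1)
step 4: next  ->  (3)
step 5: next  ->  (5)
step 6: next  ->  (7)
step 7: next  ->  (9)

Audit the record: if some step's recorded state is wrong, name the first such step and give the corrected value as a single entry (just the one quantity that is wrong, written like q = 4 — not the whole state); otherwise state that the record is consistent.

no error

1. x = 3*(-5) + (-2)*(-7) + (-2) = -3 (verified)
2. x = 3*(-3) + (-2)*(-5) + (-2) = -1 (agrees with the record)
3. x = 3*(-1) + (-2)*(-3) + (-2) = 1 (consistent with the record)
4. x = 3*(1) + (-2)*(-1) + (-2) = 3 (verified)
5. x = 3*(3) + (-2)*(1) + (-2) = 5 (verified)
6. x = 3*(5) + (-2)*(3) + (-2) = 7 (same as recorded)
7. x = 3*(7) + (-2)*(5) + (-2) = 9 (verified)
No step deviates from the rules.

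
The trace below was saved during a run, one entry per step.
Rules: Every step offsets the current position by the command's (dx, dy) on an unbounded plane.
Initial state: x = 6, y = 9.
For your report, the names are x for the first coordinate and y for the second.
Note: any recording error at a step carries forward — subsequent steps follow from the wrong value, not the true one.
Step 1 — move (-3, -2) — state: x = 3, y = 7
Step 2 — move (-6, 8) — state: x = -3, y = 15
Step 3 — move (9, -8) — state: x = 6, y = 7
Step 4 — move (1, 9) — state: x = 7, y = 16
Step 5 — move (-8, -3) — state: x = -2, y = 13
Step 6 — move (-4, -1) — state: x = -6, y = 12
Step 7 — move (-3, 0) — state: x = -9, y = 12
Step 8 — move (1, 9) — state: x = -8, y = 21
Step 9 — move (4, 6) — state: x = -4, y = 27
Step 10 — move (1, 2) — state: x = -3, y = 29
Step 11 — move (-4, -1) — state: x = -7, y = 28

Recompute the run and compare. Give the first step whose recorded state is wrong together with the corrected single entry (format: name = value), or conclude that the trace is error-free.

step 5, x = -1

Recomputing the run from the initial state:
step 1: x = 3, y = 7
step 2: x = -3, y = 15
step 3: x = 6, y = 7
step 4: x = 7, y = 16
step 5: x = -1, y = 13
step 6: x = -5, y = 12
step 7: x = -8, y = 12
step 8: x = -7, y = 21
step 9: x = -3, y = 27
step 10: x = -2, y = 29
step 11: x = -6, y = 28
The first disagreement with the trace is at step 5, where the value should be x = -1.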